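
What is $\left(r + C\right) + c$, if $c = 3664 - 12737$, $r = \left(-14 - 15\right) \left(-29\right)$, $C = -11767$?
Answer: $-19999$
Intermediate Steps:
$r = 841$ ($r = \left(-29\right) \left(-29\right) = 841$)
$c = -9073$ ($c = 3664 - 12737 = -9073$)
$\left(r + C\right) + c = \left(841 - 11767\right) - 9073 = -10926 - 9073 = -19999$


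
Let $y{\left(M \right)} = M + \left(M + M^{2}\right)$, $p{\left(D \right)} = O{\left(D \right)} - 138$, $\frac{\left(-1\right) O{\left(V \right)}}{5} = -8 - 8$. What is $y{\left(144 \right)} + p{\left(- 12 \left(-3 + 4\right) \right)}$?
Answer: $20966$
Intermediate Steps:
$O{\left(V \right)} = 80$ ($O{\left(V \right)} = - 5 \left(-8 - 8\right) = \left(-5\right) \left(-16\right) = 80$)
$p{\left(D \right)} = -58$ ($p{\left(D \right)} = 80 - 138 = -58$)
$y{\left(M \right)} = M^{2} + 2 M$
$y{\left(144 \right)} + p{\left(- 12 \left(-3 + 4\right) \right)} = 144 \left(2 + 144\right) - 58 = 144 \cdot 146 - 58 = 21024 - 58 = 20966$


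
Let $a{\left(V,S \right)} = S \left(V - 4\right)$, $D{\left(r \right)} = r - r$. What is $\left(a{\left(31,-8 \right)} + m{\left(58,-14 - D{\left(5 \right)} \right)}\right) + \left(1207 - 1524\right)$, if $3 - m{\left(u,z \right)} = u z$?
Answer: $282$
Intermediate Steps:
$D{\left(r \right)} = 0$
$a{\left(V,S \right)} = S \left(-4 + V\right)$
$m{\left(u,z \right)} = 3 - u z$
$\left(a{\left(31,-8 \right)} + m{\left(58,-14 - D{\left(5 \right)} \right)}\right) + \left(1207 - 1524\right) = \left(- 8 \left(-4 + 31\right) - \left(-3 + 58 \left(-14 - 0\right)\right)\right) + \left(1207 - 1524\right) = \left(\left(-8\right) 27 - \left(-3 + 58 \left(-14 + 0\right)\right)\right) + \left(1207 - 1524\right) = \left(-216 - \left(-3 + 58 \left(-14\right)\right)\right) - 317 = \left(-216 + \left(3 + 812\right)\right) - 317 = \left(-216 + 815\right) - 317 = 599 - 317 = 282$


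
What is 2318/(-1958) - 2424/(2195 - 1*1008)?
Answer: -3748829/1162073 ≈ -3.2260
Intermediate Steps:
2318/(-1958) - 2424/(2195 - 1*1008) = 2318*(-1/1958) - 2424/(2195 - 1008) = -1159/979 - 2424/1187 = -3748829/1162073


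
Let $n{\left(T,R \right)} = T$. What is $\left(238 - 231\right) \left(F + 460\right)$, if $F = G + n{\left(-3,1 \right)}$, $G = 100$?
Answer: $3899$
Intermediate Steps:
$F = 97$ ($F = 100 - 3 = 97$)
$\left(238 - 231\right) \left(F + 460\right) = \left(238 - 231\right) \left(97 + 460\right) = 7 \cdot 557 = 3899$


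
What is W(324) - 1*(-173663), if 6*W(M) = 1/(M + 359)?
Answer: 711670975/4098 ≈ 1.7366e+5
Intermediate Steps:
W(M) = 1/(6*(359 + M)) (W(M) = 1/(6*(M + 359)) = 1/(6*(359 + M)))
W(324) - 1*(-173663) = 1/(6*(359 + 324)) - 1*(-173663) = (⅙)/683 + 173663 = (⅙)*(1/683) + 173663 = 1/4098 + 173663 = 711670975/4098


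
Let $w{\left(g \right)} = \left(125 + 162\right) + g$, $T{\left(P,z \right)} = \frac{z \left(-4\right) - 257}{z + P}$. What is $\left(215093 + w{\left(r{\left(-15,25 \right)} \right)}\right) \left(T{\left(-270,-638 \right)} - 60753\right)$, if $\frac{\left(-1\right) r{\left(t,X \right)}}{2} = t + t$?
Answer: $- \frac{2971241783340}{227} \approx -1.3089 \cdot 10^{10}$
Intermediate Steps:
$r{\left(t,X \right)} = - 4 t$ ($r{\left(t,X \right)} = - 2 \left(t + t\right) = - 2 \cdot 2 t = - 4 t$)
$T{\left(P,z \right)} = \frac{-257 - 4 z}{P + z}$ ($T{\left(P,z \right)} = \frac{- 4 z - 257}{P + z} = \frac{-257 - 4 z}{P + z}$)
$w{\left(g \right)} = 287 + g$
$\left(215093 + w{\left(r{\left(-15,25 \right)} \right)}\right) \left(T{\left(-270,-638 \right)} - 60753\right) = \left(215093 + \left(287 - -60\right)\right) \left(\frac{-257 - -2552}{-270 - 638} - 60753\right) = \left(215093 + \left(287 + 60\right)\right) \left(\frac{-257 + 2552}{-908} - 60753\right) = \left(215093 + 347\right) \left(\left(- \frac{1}{908}\right) 2295 - 60753\right) = 215440 \left(- \frac{2295}{908} - 60753\right) = 215440 \left(- \frac{55166019}{908}\right) = - \frac{2971241783340}{227}$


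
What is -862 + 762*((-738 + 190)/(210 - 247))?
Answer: 385682/37 ≈ 10424.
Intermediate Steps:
-862 + 762*((-738 + 190)/(210 - 247)) = -862 + 762*(-548/(-37)) = -862 + 762*(-548*(-1/37)) = -862 + 762*(548/37) = -862 + 417576/37 = 385682/37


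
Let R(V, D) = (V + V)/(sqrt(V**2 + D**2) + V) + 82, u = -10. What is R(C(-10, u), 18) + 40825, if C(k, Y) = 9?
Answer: 81813/2 + sqrt(5)/2 ≈ 40908.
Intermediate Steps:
R(V, D) = 82 + 2*V/(V + sqrt(D**2 + V**2)) (R(V, D) = (2*V)/(sqrt(D**2 + V**2) + V) + 82 = (2*V)/(V + sqrt(D**2 + V**2)) + 82 = 2*V/(V + sqrt(D**2 + V**2)) + 82 = 82 + 2*V/(V + sqrt(D**2 + V**2)))
R(C(-10, u), 18) + 40825 = 2*(41*sqrt(18**2 + 9**2) + 42*9)/(9 + sqrt(18**2 + 9**2)) + 40825 = 2*(41*sqrt(324 + 81) + 378)/(9 + sqrt(324 + 81)) + 40825 = 2*(41*sqrt(405) + 378)/(9 + sqrt(405)) + 40825 = 2*(41*(9*sqrt(5)) + 378)/(9 + 9*sqrt(5)) + 40825 = 2*(369*sqrt(5) + 378)/(9 + 9*sqrt(5)) + 40825 = 2*(378 + 369*sqrt(5))/(9 + 9*sqrt(5)) + 40825 = 40825 + 2*(378 + 369*sqrt(5))/(9 + 9*sqrt(5))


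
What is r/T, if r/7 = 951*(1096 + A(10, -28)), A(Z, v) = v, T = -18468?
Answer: -197491/513 ≈ -384.97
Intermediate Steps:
r = 7109676 (r = 7*(951*(1096 - 28)) = 7*(951*1068) = 7*1015668 = 7109676)
r/T = 7109676/(-18468) = 7109676*(-1/18468) = -197491/513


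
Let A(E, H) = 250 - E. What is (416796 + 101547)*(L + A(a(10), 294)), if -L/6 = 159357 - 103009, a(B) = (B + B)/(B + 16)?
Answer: -2276512695072/13 ≈ -1.7512e+11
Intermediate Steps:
a(B) = 2*B/(16 + B) (a(B) = (2*B)/(16 + B) = 2*B/(16 + B))
L = -338088 (L = -6*(159357 - 103009) = -6*56348 = -338088)
(416796 + 101547)*(L + A(a(10), 294)) = (416796 + 101547)*(-338088 + (250 - 2*10/(16 + 10))) = 518343*(-338088 + (250 - 2*10/26)) = 518343*(-338088 + (250 - 1*10/13)) = 518343*(-338088 + (250 - 10/13)) = 518343*(-338088 + 3240/13) = 518343*(-4391904/13) = -2276512695072/13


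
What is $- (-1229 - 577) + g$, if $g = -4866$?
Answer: $-3060$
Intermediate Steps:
$- (-1229 - 577) + g = - (-1229 - 577) - 4866 = \left(-1\right) \left(-1806\right) - 4866 = 1806 - 4866 = -3060$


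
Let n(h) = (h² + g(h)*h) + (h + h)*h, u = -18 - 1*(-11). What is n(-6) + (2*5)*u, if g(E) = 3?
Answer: 20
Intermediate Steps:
u = -7 (u = -18 + 11 = -7)
n(h) = 3*h + 3*h² (n(h) = (h² + 3*h) + (h + h)*h = (h² + 3*h) + (2*h)*h = (h² + 3*h) + 2*h² = 3*h + 3*h²)
n(-6) + (2*5)*u = 3*(-6)*(1 - 6) + (2*5)*(-7) = 3*(-6)*(-5) + 10*(-7) = 90 - 70 = 20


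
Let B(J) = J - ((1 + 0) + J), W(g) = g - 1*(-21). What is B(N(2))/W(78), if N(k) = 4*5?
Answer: -1/99 ≈ -0.010101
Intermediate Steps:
W(g) = 21 + g (W(g) = g + 21 = 21 + g)
N(k) = 20
B(J) = -1 (B(J) = J - (1 + J) = J + (-1 - J) = -1)
B(N(2))/W(78) = -1/(21 + 78) = -1/99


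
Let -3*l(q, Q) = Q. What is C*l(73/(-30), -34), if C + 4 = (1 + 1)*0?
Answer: -136/3 ≈ -45.333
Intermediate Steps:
l(q, Q) = -Q/3
C = -4 (C = -4 + (1 + 1)*0 = -4 + 2*0 = -4 + 0 = -4)
C*l(73/(-30), -34) = -(-4)*(-34)/3 = -4*34/3 = -136/3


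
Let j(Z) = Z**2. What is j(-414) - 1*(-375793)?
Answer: 547189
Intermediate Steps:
j(-414) - 1*(-375793) = (-414)**2 - 1*(-375793) = 171396 + 375793 = 547189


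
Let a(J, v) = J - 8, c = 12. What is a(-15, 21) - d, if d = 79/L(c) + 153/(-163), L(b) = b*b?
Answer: -530701/23472 ≈ -22.610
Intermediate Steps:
L(b) = b**2
a(J, v) = -8 + J
d = -9155/23472 (d = 79/(12**2) + 153/(-163) = 79/144 + 153*(-1/163) = 79*(1/144) - 153/163 = 79/144 - 153/163 = -9155/23472 ≈ -0.39004)
a(-15, 21) - d = (-8 - 15) - 1*(-9155/23472) = -23 + 9155/23472 = -530701/23472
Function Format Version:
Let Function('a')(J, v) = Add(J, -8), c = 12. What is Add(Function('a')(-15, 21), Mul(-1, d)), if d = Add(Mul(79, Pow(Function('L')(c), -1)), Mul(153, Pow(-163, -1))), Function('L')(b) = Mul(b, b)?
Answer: Rational(-530701, 23472) ≈ -22.610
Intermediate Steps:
Function('L')(b) = Pow(b, 2)
Function('a')(J, v) = Add(-8, J)
d = Rational(-9155, 23472) (d = Add(Mul(79, Pow(Pow(12, 2), -1)), Mul(153, Pow(-163, -1))) = Add(Mul(79, Pow(144, -1)), Mul(153, Rational(-1, 163))) = Add(Mul(79, Rational(1, 144)), Rational(-153, 163)) = Add(Rational(79, 144), Rational(-153, 163)) = Rational(-9155, 23472) ≈ -0.39004)
Add(Function('a')(-15, 21), Mul(-1, d)) = Add(Add(-8, -15), Mul(-1, Rational(-9155, 23472))) = Add(-23, Rational(9155, 23472)) = Rational(-530701, 23472)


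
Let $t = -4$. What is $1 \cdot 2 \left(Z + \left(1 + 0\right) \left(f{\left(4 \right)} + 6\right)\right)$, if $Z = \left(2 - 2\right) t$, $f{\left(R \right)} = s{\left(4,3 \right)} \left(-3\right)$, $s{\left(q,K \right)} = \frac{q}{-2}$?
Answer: $24$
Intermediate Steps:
$s{\left(q,K \right)} = - \frac{q}{2}$ ($s{\left(q,K \right)} = q \left(- \frac{1}{2}\right) = - \frac{q}{2}$)
$f{\left(R \right)} = 6$ ($f{\left(R \right)} = \left(- \frac{1}{2}\right) 4 \left(-3\right) = \left(-2\right) \left(-3\right) = 6$)
$Z = 0$ ($Z = \left(2 - 2\right) \left(-4\right) = 0 \left(-4\right) = 0$)
$1 \cdot 2 \left(Z + \left(1 + 0\right) \left(f{\left(4 \right)} + 6\right)\right) = 1 \cdot 2 \left(0 + \left(1 + 0\right) \left(6 + 6\right)\right) = 1 \cdot 2 \left(0 + 1 \cdot 12\right) = 1 \cdot 2 \left(0 + 12\right) = 1 \cdot 2 \cdot 12 = 1 \cdot 24 = 24$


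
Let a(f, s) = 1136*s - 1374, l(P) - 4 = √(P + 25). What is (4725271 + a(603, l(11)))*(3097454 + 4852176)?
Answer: 37643541104910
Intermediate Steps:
l(P) = 4 + √(25 + P) (l(P) = 4 + √(P + 25) = 4 + √(25 + P))
a(f, s) = -1374 + 1136*s
(4725271 + a(603, l(11)))*(3097454 + 4852176) = (4725271 + (-1374 + 1136*(4 + √(25 + 11))))*(3097454 + 4852176) = (4725271 + (-1374 + 1136*(4 + √36)))*7949630 = (4725271 + (-1374 + 1136*(4 + 6)))*7949630 = (4725271 + (-1374 + 1136*10))*7949630 = (4725271 + (-1374 + 11360))*7949630 = (4725271 + 9986)*7949630 = 4735257*7949630 = 37643541104910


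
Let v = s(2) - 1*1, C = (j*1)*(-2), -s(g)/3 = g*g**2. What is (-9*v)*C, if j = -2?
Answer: 900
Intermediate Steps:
s(g) = -3*g**3 (s(g) = -3*g*g**2 = -3*g**3)
C = 4 (C = -2*1*(-2) = -2*(-2) = 4)
v = -25 (v = -3*2**3 - 1*1 = -3*8 - 1 = -24 - 1 = -25)
(-9*v)*C = -9*(-25)*4 = 225*4 = 900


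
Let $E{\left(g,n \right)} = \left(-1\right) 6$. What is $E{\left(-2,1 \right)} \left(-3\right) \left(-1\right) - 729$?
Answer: $-747$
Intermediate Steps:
$E{\left(g,n \right)} = -6$
$E{\left(-2,1 \right)} \left(-3\right) \left(-1\right) - 729 = \left(-6\right) \left(-3\right) \left(-1\right) - 729 = 18 \left(-1\right) - 729 = -18 - 729 = -747$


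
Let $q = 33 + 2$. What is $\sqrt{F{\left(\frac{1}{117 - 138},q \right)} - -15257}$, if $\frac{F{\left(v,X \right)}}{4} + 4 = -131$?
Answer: $\sqrt{14717} \approx 121.31$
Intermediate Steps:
$q = 35$
$F{\left(v,X \right)} = -540$ ($F{\left(v,X \right)} = -16 + 4 \left(-131\right) = -16 - 524 = -540$)
$\sqrt{F{\left(\frac{1}{117 - 138},q \right)} - -15257} = \sqrt{-540 - -15257} = \sqrt{-540 + 15257} = \sqrt{14717}$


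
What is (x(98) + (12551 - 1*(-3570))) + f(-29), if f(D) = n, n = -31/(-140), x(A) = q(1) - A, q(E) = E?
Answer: 2243391/140 ≈ 16024.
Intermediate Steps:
x(A) = 1 - A
n = 31/140 (n = -31*(-1/140) = 31/140 ≈ 0.22143)
f(D) = 31/140
(x(98) + (12551 - 1*(-3570))) + f(-29) = ((1 - 1*98) + (12551 - 1*(-3570))) + 31/140 = ((1 - 98) + (12551 + 3570)) + 31/140 = (-97 + 16121) + 31/140 = 16024 + 31/140 = 2243391/140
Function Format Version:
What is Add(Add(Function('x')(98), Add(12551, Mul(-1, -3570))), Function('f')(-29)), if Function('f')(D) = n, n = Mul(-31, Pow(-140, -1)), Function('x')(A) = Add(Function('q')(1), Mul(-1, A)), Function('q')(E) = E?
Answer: Rational(2243391, 140) ≈ 16024.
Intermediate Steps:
Function('x')(A) = Add(1, Mul(-1, A))
n = Rational(31, 140) (n = Mul(-31, Rational(-1, 140)) = Rational(31, 140) ≈ 0.22143)
Function('f')(D) = Rational(31, 140)
Add(Add(Function('x')(98), Add(12551, Mul(-1, -3570))), Function('f')(-29)) = Add(Add(Add(1, Mul(-1, 98)), Add(12551, Mul(-1, -3570))), Rational(31, 140)) = Add(Add(Add(1, -98), Add(12551, 3570)), Rational(31, 140)) = Add(Add(-97, 16121), Rational(31, 140)) = Add(16024, Rational(31, 140)) = Rational(2243391, 140)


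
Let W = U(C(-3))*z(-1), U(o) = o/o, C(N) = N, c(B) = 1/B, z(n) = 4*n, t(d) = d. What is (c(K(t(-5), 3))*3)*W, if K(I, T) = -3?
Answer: 4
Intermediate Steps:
U(o) = 1
W = -4 (W = 1*(4*(-1)) = 1*(-4) = -4)
(c(K(t(-5), 3))*3)*W = (3/(-3))*(-4) = -1/3*3*(-4) = -1*(-4) = 4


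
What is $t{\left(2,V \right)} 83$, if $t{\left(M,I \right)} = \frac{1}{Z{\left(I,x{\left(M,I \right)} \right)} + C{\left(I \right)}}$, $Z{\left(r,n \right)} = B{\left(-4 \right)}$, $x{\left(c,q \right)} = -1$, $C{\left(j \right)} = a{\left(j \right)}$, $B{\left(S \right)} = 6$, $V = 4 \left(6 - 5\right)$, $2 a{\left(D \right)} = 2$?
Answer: $\frac{83}{7} \approx 11.857$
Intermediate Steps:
$a{\left(D \right)} = 1$ ($a{\left(D \right)} = \frac{1}{2} \cdot 2 = 1$)
$V = 4$ ($V = 4 \cdot 1 = 4$)
$C{\left(j \right)} = 1$
$Z{\left(r,n \right)} = 6$
$t{\left(M,I \right)} = \frac{1}{7}$ ($t{\left(M,I \right)} = \frac{1}{6 + 1} = \frac{1}{7}$)
$t{\left(2,V \right)} 83 = \frac{1}{7} \cdot 83 = \frac{83}{7}$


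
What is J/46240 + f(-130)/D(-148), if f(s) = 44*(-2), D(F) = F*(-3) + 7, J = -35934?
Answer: -921607/947920 ≈ -0.97224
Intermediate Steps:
D(F) = 7 - 3*F (D(F) = -3*F + 7 = 7 - 3*F)
f(s) = -88
J/46240 + f(-130)/D(-148) = -35934/46240 - 88/(7 - 3*(-148)) = -35934*1/46240 - 88/(7 + 444) = -17967/23120 - 88/451 = -17967/23120 - 88*1/451 = -17967/23120 - 8/41 = -921607/947920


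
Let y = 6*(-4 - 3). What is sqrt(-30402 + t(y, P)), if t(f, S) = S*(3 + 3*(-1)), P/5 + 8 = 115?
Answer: 3*I*sqrt(3378) ≈ 174.36*I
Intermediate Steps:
P = 535 (P = -40 + 5*115 = -40 + 575 = 535)
y = -42 (y = 6*(-7) = -42)
t(f, S) = 0 (t(f, S) = S*(3 - 3) = S*0 = 0)
sqrt(-30402 + t(y, P)) = sqrt(-30402 + 0) = sqrt(-30402) = 3*I*sqrt(3378)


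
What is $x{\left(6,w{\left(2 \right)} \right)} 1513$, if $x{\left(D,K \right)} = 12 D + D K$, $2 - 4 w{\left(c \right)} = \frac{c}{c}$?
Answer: $\frac{222411}{2} \approx 1.1121 \cdot 10^{5}$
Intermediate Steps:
$w{\left(c \right)} = \frac{1}{4}$ ($w{\left(c \right)} = \frac{1}{2} - \frac{c \frac{1}{c}}{4} = \frac{1}{2} - \frac{1}{4} = \frac{1}{4}$)
$x{\left(6,w{\left(2 \right)} \right)} 1513 = 6 \left(12 + \frac{1}{4}\right) 1513 = 6 \cdot \frac{49}{4} \cdot 1513 = \frac{147}{2} \cdot 1513 = \frac{222411}{2}$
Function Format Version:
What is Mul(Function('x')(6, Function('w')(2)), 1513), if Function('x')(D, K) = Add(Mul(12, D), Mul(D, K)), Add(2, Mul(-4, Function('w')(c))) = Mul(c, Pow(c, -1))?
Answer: Rational(222411, 2) ≈ 1.1121e+5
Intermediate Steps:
Function('w')(c) = Rational(1, 4) (Function('w')(c) = Add(Rational(1, 2), Mul(Rational(-1, 4), Mul(c, Pow(c, -1)))) = Add(Rational(1, 2), Mul(Rational(-1, 4), 1)) = Add(Rational(1, 2), Rational(-1, 4)) = Rational(1, 4))
Mul(Function('x')(6, Function('w')(2)), 1513) = Mul(Mul(6, Add(12, Rational(1, 4))), 1513) = Mul(Mul(6, Rational(49, 4)), 1513) = Mul(Rational(147, 2), 1513) = Rational(222411, 2)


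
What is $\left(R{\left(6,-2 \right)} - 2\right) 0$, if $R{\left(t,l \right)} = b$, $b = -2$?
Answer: $0$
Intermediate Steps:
$R{\left(t,l \right)} = -2$
$\left(R{\left(6,-2 \right)} - 2\right) 0 = \left(-2 - 2\right) 0 = \left(-4\right) 0 = 0$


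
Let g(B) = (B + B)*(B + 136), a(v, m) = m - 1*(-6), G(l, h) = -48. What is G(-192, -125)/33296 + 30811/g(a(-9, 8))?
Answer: 64105091/8740200 ≈ 7.3345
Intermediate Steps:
a(v, m) = 6 + m (a(v, m) = m + 6 = 6 + m)
g(B) = 2*B*(136 + B) (g(B) = (2*B)*(136 + B) = 2*B*(136 + B))
G(-192, -125)/33296 + 30811/g(a(-9, 8)) = -48/33296 + 30811/((2*(6 + 8)*(136 + (6 + 8)))) = -48*1/33296 + 30811/((2*14*(136 + 14))) = -3/2081 + 30811/((2*14*150)) = -3/2081 + 30811/4200 = 64105091/8740200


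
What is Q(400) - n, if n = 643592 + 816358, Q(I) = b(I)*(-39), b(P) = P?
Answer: -1475550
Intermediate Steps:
Q(I) = -39*I (Q(I) = I*(-39) = -39*I)
n = 1459950
Q(400) - n = -39*400 - 1*1459950 = -15600 - 1459950 = -1475550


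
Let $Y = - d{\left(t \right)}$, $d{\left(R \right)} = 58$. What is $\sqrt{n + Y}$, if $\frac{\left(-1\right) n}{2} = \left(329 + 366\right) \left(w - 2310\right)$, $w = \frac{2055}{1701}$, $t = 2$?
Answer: $\frac{16 \sqrt{49754558}}{63} \approx 1791.4$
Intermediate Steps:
$w = \frac{685}{567}$ ($w = 2055 \cdot \frac{1}{1701} = \frac{685}{567} \approx 1.2081$)
$n = \frac{1819628150}{567}$ ($n = - 2 \left(329 + 366\right) \left(\frac{685}{567} - 2310\right) = - 2 \cdot 695 \left(- \frac{1309085}{567}\right) = \left(-2\right) \left(- \frac{909814075}{567}\right) = \frac{1819628150}{567} \approx 3.2092 \cdot 10^{6}$)
$Y = -58$ ($Y = \left(-1\right) 58 = -58$)
$\sqrt{n + Y} = \sqrt{\frac{1819628150}{567} - 58} = \sqrt{\frac{1819595264}{567}} = \frac{16 \sqrt{49754558}}{63}$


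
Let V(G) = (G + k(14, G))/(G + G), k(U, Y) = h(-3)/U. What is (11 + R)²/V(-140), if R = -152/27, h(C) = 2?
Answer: 41209000/713691 ≈ 57.741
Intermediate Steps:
R = -152/27 (R = -152*1/27 = -152/27 ≈ -5.6296)
k(U, Y) = 2/U
V(G) = (⅐ + G)/(2*G) (V(G) = (G + 2/14)/(G + G) = (G + 2*(1/14))/((2*G)) = (G + ⅐)*(1/(2*G)) = (⅐ + G)*(1/(2*G)) = (⅐ + G)/(2*G))
(11 + R)²/V(-140) = (11 - 152/27)²/(((1/14)*(1 + 7*(-140))/(-140))) = (145/27)²/(((1/14)*(-1/140)*(1 - 980))) = 21025/(729*(((1/14)*(-1/140)*(-979)))) = 21025/(729*(979/1960)) = (21025/729)*(1960/979) = 41209000/713691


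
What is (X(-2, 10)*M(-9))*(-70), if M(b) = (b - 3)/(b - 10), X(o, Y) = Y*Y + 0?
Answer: -84000/19 ≈ -4421.1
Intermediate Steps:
X(o, Y) = Y² (X(o, Y) = Y² + 0 = Y²)
M(b) = (-3 + b)/(-10 + b)
(X(-2, 10)*M(-9))*(-70) = (10²*((-3 - 9)/(-10 - 9)))*(-70) = (100*(-12/(-19)))*(-70) = (100*(-1/19*(-12)))*(-70) = (100*(12/19))*(-70) = (1200/19)*(-70) = -84000/19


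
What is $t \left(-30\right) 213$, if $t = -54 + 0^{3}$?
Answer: $345060$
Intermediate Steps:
$t = -54$ ($t = -54 + 0 = -54$)
$t \left(-30\right) 213 = \left(-54\right) \left(-30\right) 213 = 1620 \cdot 213 = 345060$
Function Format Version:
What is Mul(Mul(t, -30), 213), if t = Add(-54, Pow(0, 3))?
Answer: 345060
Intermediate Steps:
t = -54 (t = Add(-54, 0) = -54)
Mul(Mul(t, -30), 213) = Mul(Mul(-54, -30), 213) = Mul(1620, 213) = 345060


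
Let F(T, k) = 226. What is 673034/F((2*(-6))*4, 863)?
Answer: 336517/113 ≈ 2978.0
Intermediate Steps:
673034/F((2*(-6))*4, 863) = 673034/226 = 673034*(1/226) = 336517/113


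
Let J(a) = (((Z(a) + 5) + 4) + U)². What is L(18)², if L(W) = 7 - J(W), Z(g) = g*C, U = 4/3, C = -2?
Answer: 34409956/81 ≈ 4.2481e+5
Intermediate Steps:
U = 4/3 (U = 4*(⅓) = 4/3 ≈ 1.3333)
Z(g) = -2*g (Z(g) = g*(-2) = -2*g)
J(a) = (31/3 - 2*a)² (J(a) = (((-2*a + 5) + 4) + 4/3)² = (((5 - 2*a) + 4) + 4/3)² = ((9 - 2*a) + 4/3)² = (31/3 - 2*a)²)
L(W) = 7 - (31 - 6*W)²/9
L(18)² = (7 - (-31 + 6*18)²/9)² = (7 - (-31 + 108)²/9)² = (7 - ⅑*77²)² = (7 - ⅑*5929)² = (7 - 5929/9)² = (-5866/9)² = 34409956/81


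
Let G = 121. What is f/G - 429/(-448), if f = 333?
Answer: 201093/54208 ≈ 3.7097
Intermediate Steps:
f/G - 429/(-448) = 333/121 - 429/(-448) = 333*(1/121) - 429*(-1/448) = 333/121 + 429/448 = 201093/54208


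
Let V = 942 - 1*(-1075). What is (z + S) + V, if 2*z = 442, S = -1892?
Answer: 346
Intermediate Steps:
V = 2017 (V = 942 + 1075 = 2017)
z = 221 (z = (1/2)*442 = 221)
(z + S) + V = (221 - 1892) + 2017 = -1671 + 2017 = 346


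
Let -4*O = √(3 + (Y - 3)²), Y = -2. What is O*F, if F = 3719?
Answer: -3719*√7/2 ≈ -4919.8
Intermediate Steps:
O = -√7/2 (O = -√(3 + (-2 - 3)²)/4 = -√(3 + (-5)²)/4 = -√(3 + 25)/4 = -√7/2 ≈ -1.3229)
O*F = -√7/2*3719 = -3719*√7/2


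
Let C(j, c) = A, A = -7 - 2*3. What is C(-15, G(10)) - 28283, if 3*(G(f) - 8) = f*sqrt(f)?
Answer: -28296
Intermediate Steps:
G(f) = 8 + f**(3/2)/3 (G(f) = 8 + (f*sqrt(f))/3 = 8 + f**(3/2)/3)
A = -13 (A = -7 - 6 = -13)
C(j, c) = -13
C(-15, G(10)) - 28283 = -13 - 28283 = -28296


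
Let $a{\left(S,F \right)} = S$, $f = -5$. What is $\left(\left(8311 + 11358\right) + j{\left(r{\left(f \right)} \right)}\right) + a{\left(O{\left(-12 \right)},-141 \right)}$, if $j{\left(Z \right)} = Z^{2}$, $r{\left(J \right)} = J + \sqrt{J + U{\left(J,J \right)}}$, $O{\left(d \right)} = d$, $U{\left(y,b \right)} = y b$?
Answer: $19702 - 20 \sqrt{5} \approx 19657.0$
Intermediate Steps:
$U{\left(y,b \right)} = b y$
$r{\left(J \right)} = J + \sqrt{J + J^{2}}$ ($r{\left(J \right)} = J + \sqrt{J + J J} = J + \sqrt{J + J^{2}}$)
$\left(\left(8311 + 11358\right) + j{\left(r{\left(f \right)} \right)}\right) + a{\left(O{\left(-12 \right)},-141 \right)} = \left(\left(8311 + 11358\right) + \left(-5 + \sqrt{- 5 \left(1 - 5\right)}\right)^{2}\right) - 12 = \left(19669 + \left(-5 + \sqrt{\left(-5\right) \left(-4\right)}\right)^{2}\right) - 12 = \left(19669 + \left(-5 + \sqrt{20}\right)^{2}\right) - 12 = \left(19669 + \left(-5 + 2 \sqrt{5}\right)^{2}\right) - 12 = 19657 + \left(-5 + 2 \sqrt{5}\right)^{2}$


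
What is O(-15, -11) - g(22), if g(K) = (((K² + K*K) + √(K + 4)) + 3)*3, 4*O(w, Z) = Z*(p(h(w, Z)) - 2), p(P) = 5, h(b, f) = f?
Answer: -11685/4 - 3*√26 ≈ -2936.5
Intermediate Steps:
O(w, Z) = 3*Z/4 (O(w, Z) = (Z*(5 - 2))/4 = (Z*3)/4 = (3*Z)/4 = 3*Z/4)
g(K) = 9 + 3*√(4 + K) + 6*K² (g(K) = (((K² + K²) + √(4 + K)) + 3)*3 = ((2*K² + √(4 + K)) + 3)*3 = ((√(4 + K) + 2*K²) + 3)*3 = (3 + √(4 + K) + 2*K²)*3 = 9 + 3*√(4 + K) + 6*K²)
O(-15, -11) - g(22) = (¾)*(-11) - (9 + 3*√(4 + 22) + 6*22²) = -33/4 - (9 + 3*√26 + 6*484) = -33/4 - (9 + 3*√26 + 2904) = -33/4 - (2913 + 3*√26) = -33/4 + (-2913 - 3*√26) = -11685/4 - 3*√26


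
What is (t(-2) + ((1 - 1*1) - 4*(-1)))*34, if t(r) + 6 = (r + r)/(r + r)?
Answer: -34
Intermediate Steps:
t(r) = -5 (t(r) = -6 + (r + r)/(r + r) = -6 + (2*r)/((2*r)) = -6 + (2*r)*(1/(2*r)) = -6 + 1 = -5)
(t(-2) + ((1 - 1*1) - 4*(-1)))*34 = (-5 + ((1 - 1*1) - 4*(-1)))*34 = (-5 + ((1 - 1) - 1*(-4)))*34 = (-5 + (0 + 4))*34 = (-5 + 4)*34 = -1*34 = -34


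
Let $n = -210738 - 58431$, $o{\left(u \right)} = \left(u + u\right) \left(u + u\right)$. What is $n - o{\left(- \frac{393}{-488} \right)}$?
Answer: $- \frac{16025400033}{59536} \approx -2.6917 \cdot 10^{5}$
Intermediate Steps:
$o{\left(u \right)} = 4 u^{2}$ ($o{\left(u \right)} = 2 u 2 u = 4 u^{2}$)
$n = -269169$ ($n = -210738 - 58431 = -269169$)
$n - o{\left(- \frac{393}{-488} \right)} = -269169 - 4 \left(- \frac{393}{-488}\right)^{2} = -269169 - 4 \left(\left(-393\right) \left(- \frac{1}{488}\right)\right)^{2} = -269169 - 4 \left(\frac{393}{488}\right)^{2} = -269169 - 4 \cdot \frac{154449}{238144} = -269169 - \frac{154449}{59536} = - \frac{16025400033}{59536}$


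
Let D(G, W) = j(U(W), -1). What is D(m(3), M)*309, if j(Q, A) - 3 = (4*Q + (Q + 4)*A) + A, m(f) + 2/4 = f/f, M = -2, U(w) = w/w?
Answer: 309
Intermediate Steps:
U(w) = 1
m(f) = ½ (m(f) = -½ + f/f = -½ + 1 = ½)
j(Q, A) = 3 + A + 4*Q + A*(4 + Q) (j(Q, A) = 3 + ((4*Q + (Q + 4)*A) + A) = 3 + ((4*Q + (4 + Q)*A) + A) = 3 + ((4*Q + A*(4 + Q)) + A) = 3 + (A + 4*Q + A*(4 + Q)) = 3 + A + 4*Q + A*(4 + Q))
D(G, W) = 1 (D(G, W) = 3 + 4*1 + 5*(-1) - 1*1 = 3 + 4 - 5 - 1 = 1)
D(m(3), M)*309 = 1*309 = 309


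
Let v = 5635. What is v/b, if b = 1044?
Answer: 5635/1044 ≈ 5.3975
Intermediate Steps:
v/b = 5635/1044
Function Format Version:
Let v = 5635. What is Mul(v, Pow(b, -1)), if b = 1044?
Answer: Rational(5635, 1044) ≈ 5.3975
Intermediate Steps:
Mul(v, Pow(b, -1)) = Mul(5635, Pow(1044, -1)) = Mul(5635, Rational(1, 1044)) = Rational(5635, 1044)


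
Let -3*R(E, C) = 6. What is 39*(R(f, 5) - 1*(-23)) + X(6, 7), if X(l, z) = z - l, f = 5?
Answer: 820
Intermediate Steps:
R(E, C) = -2 (R(E, C) = -⅓*6 = -2)
39*(R(f, 5) - 1*(-23)) + X(6, 7) = 39*(-2 - 1*(-23)) + (7 - 1*6) = 39*(-2 + 23) + (7 - 6) = 39*21 + 1 = 819 + 1 = 820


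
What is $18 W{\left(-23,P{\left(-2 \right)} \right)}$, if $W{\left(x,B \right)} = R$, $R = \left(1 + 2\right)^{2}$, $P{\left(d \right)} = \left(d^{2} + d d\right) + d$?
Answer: $162$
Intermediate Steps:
$P{\left(d \right)} = d + 2 d^{2}$ ($P{\left(d \right)} = \left(d^{2} + d^{2}\right) + d = 2 d^{2} + d = d + 2 d^{2}$)
$R = 9$ ($R = 3^{2} = 9$)
$W{\left(x,B \right)} = 9$
$18 W{\left(-23,P{\left(-2 \right)} \right)} = 18 \cdot 9 = 162$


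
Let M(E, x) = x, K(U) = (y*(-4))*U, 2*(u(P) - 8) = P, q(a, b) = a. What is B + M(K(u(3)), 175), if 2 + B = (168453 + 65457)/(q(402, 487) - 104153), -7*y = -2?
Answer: 17715013/103751 ≈ 170.75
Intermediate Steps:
y = 2/7 (y = -1/7*(-2) = 2/7 ≈ 0.28571)
u(P) = 8 + P/2
K(U) = -8*U/7 (K(U) = ((2/7)*(-4))*U = -8*U/7)
B = -441412/103751 (B = -2 + (168453 + 65457)/(402 - 104153) = -2 + 233910/(-103751) = -2 + 233910*(-1/103751) = -2 - 233910/103751 = -441412/103751 ≈ -4.2545)
B + M(K(u(3)), 175) = -441412/103751 + 175 = 17715013/103751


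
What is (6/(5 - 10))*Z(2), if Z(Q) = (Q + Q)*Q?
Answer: -48/5 ≈ -9.6000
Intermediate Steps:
Z(Q) = 2*Q² (Z(Q) = (2*Q)*Q = 2*Q²)
(6/(5 - 10))*Z(2) = (6/(5 - 10))*(2*2²) = (6/(-5))*(2*4) = (6*(-⅕))*8 = -6/5*8 = -48/5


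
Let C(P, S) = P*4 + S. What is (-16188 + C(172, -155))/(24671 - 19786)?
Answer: -3131/977 ≈ -3.2047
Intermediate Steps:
C(P, S) = S + 4*P (C(P, S) = 4*P + S = S + 4*P)
(-16188 + C(172, -155))/(24671 - 19786) = (-16188 + (-155 + 4*172))/(24671 - 19786) = (-16188 + (-155 + 688))/4885 = (-16188 + 533)*(1/4885) = -15655*1/4885 = -3131/977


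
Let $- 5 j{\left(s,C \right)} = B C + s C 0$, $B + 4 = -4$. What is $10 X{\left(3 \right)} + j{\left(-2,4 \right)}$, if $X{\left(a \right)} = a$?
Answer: $\frac{182}{5} \approx 36.4$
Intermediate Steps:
$B = -8$ ($B = -4 - 4 = -8$)
$j{\left(s,C \right)} = \frac{8 C}{5}$ ($j{\left(s,C \right)} = - \frac{- 8 C + s C 0}{5} = - \frac{- 8 C + C s 0}{5} = - \frac{- 8 C + 0}{5} = - \frac{\left(-8\right) C}{5} = \frac{8 C}{5}$)
$10 X{\left(3 \right)} + j{\left(-2,4 \right)} = 10 \cdot 3 + \frac{8}{5} \cdot 4 = 30 + \frac{32}{5} = \frac{182}{5}$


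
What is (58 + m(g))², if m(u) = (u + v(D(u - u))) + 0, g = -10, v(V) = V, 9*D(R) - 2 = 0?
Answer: 188356/81 ≈ 2325.4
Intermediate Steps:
D(R) = 2/9 (D(R) = 2/9 + (⅑)*0 = 2/9 + 0 = 2/9)
m(u) = 2/9 + u (m(u) = (u + 2/9) + 0 = (2/9 + u) + 0 = 2/9 + u)
(58 + m(g))² = (58 + (2/9 - 10))² = (58 - 88/9)² = (434/9)² = 188356/81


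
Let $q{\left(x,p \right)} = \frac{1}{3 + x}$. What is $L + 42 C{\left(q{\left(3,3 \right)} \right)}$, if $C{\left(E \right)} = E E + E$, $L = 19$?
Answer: $\frac{163}{6} \approx 27.167$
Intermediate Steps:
$C{\left(E \right)} = E + E^{2}$ ($C{\left(E \right)} = E^{2} + E = E + E^{2}$)
$L + 42 C{\left(q{\left(3,3 \right)} \right)} = 19 + 42 \frac{1 + \frac{1}{3 + 3}}{3 + 3} = 19 + 42 \frac{1 + \frac{1}{6}}{6} = 19 + 42 \cdot \frac{1}{6} \cdot \frac{7}{6} = 19 + 42 \cdot \frac{7}{36} = 19 + \frac{49}{6} = \frac{163}{6}$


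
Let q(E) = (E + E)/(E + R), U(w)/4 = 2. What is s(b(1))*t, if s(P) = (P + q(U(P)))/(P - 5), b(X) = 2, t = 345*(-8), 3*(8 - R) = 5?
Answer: 123280/43 ≈ 2867.0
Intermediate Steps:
R = 19/3 (R = 8 - 1/3*5 = 8 - 5/3 = 19/3 ≈ 6.3333)
U(w) = 8 (U(w) = 4*2 = 8)
q(E) = 2*E/(19/3 + E) (q(E) = (E + E)/(E + 19/3) = (2*E)/(19/3 + E) = 2*E/(19/3 + E))
t = -2760
s(P) = (48/43 + P)/(-5 + P) (s(P) = (P + 6*8/(19 + 3*8))/(P - 5) = (P + 6*8/(19 + 24))/(-5 + P) = (P + 6*8/43)/(-5 + P) = (P + 6*8*(1/43))/(-5 + P) = (P + 48/43)/(-5 + P) = (48/43 + P)/(-5 + P))
s(b(1))*t = ((48/43 + 2)/(-5 + 2))*(-2760) = ((134/43)/(-3))*(-2760) = -1/3*134/43*(-2760) = -134/129*(-2760) = 123280/43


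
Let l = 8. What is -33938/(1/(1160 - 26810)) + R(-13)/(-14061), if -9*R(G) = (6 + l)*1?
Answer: 110162132025314/126549 ≈ 8.7051e+8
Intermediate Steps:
R(G) = -14/9 (R(G) = -(6 + 8)/9 = -14/9)
-33938/(1/(1160 - 26810)) + R(-13)/(-14061) = -33938/(1/(1160 - 26810)) - 14/9/(-14061) = -33938/(1/(-25650)) - 14/9*(-1/14061) = -33938/(-1/25650) + 14/126549 = -33938*(-25650) + 14/126549 = 870509700 + 14/126549 = 110162132025314/126549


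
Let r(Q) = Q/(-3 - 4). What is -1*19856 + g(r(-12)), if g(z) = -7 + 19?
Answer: -19844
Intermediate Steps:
r(Q) = -Q/7 (r(Q) = Q/(-7) = -Q/7)
g(z) = 12
-1*19856 + g(r(-12)) = -1*19856 + 12 = -19856 + 12 = -19844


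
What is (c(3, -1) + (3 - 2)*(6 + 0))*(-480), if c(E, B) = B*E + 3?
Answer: -2880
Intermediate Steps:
c(E, B) = 3 + B*E
(c(3, -1) + (3 - 2)*(6 + 0))*(-480) = ((3 - 1*3) + (3 - 2)*(6 + 0))*(-480) = ((3 - 3) + 1*6)*(-480) = (0 + 6)*(-480) = 6*(-480) = -2880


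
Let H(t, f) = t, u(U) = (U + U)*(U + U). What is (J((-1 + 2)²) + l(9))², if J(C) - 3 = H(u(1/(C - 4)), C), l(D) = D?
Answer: 12544/81 ≈ 154.86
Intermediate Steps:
u(U) = 4*U² (u(U) = (2*U)*(2*U) = 4*U²)
J(C) = 3 + 4/(-4 + C)² (J(C) = 3 + 4*(1/(C - 4))² = 3 + 4*(1/(-4 + C))² = 3 + 4/(-4 + C)²)
(J((-1 + 2)²) + l(9))² = ((3 + 4/(-4 + (-1 + 2)²)²) + 9)² = ((3 + 4/(-4 + 1²)²) + 9)² = ((3 + 4/(-4 + 1)²) + 9)² = ((3 + 4/(-3)²) + 9)² = ((3 + 4*(⅑)) + 9)² = ((3 + 4/9) + 9)² = (31/9 + 9)² = (112/9)² = 12544/81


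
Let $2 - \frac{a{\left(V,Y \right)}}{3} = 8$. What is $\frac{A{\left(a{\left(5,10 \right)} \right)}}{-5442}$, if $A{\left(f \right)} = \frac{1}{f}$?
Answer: $\frac{1}{97956} \approx 1.0209 \cdot 10^{-5}$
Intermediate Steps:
$a{\left(V,Y \right)} = -18$ ($a{\left(V,Y \right)} = 6 - 24 = -18$)
$\frac{A{\left(a{\left(5,10 \right)} \right)}}{-5442} = \frac{1}{\left(-18\right) \left(-5442\right)} = \left(- \frac{1}{18}\right) \left(- \frac{1}{5442}\right) = \frac{1}{97956}$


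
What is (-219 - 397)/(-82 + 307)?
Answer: -616/225 ≈ -2.7378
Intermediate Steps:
(-219 - 397)/(-82 + 307) = -616/225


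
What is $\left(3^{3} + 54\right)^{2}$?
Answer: $6561$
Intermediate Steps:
$\left(3^{3} + 54\right)^{2} = \left(27 + 54\right)^{2} = 81^{2} = 6561$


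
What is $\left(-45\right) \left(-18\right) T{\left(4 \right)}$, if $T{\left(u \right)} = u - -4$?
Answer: $6480$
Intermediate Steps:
$T{\left(u \right)} = 4 + u$ ($T{\left(u \right)} = u + 4 = 4 + u$)
$\left(-45\right) \left(-18\right) T{\left(4 \right)} = \left(-45\right) \left(-18\right) \left(4 + 4\right) = 810 \cdot 8 = 6480$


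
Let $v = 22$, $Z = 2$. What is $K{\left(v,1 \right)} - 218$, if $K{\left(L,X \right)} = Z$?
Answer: $-216$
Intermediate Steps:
$K{\left(L,X \right)} = 2$
$K{\left(v,1 \right)} - 218 = 2 - 218 = -216$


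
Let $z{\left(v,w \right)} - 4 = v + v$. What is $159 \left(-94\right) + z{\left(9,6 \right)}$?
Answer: $-14924$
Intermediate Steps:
$z{\left(v,w \right)} = 4 + 2 v$ ($z{\left(v,w \right)} = 4 + \left(v + v\right) = 4 + 2 v$)
$159 \left(-94\right) + z{\left(9,6 \right)} = 159 \left(-94\right) + \left(4 + 2 \cdot 9\right) = -14946 + \left(4 + 18\right) = -14946 + 22 = -14924$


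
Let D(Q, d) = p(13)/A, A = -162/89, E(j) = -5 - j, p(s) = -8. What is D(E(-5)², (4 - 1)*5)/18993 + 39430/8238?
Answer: 10110557653/2112268509 ≈ 4.7866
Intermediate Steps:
A = -162/89 (A = -162*1/89 = -162/89 ≈ -1.8202)
D(Q, d) = 356/81 (D(Q, d) = -8/(-162/89) = -8*(-89/162) = 356/81)
D(E(-5)², (4 - 1)*5)/18993 + 39430/8238 = (356/81)/18993 + 39430/8238 = (356/81)*(1/18993) + 39430*(1/8238) = 356/1538433 + 19715/4119 = 10110557653/2112268509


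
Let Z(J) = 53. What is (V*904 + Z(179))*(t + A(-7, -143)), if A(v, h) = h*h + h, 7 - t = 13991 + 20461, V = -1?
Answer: 12032289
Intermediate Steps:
t = -34445 (t = 7 - (13991 + 20461) = 7 - 1*34452 = 7 - 34452 = -34445)
A(v, h) = h + h**2 (A(v, h) = h**2 + h = h + h**2)
(V*904 + Z(179))*(t + A(-7, -143)) = (-1*904 + 53)*(-34445 - 143*(1 - 143)) = (-904 + 53)*(-34445 - 143*(-142)) = -851*(-34445 + 20306) = -851*(-14139) = 12032289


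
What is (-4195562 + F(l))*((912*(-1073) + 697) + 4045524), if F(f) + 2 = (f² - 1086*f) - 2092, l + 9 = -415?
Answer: -10912889405320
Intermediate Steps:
l = -424 (l = -9 - 415 = -424)
F(f) = -2094 + f² - 1086*f (F(f) = -2 + ((f² - 1086*f) - 2092) = -2 + (-2092 + f² - 1086*f) = -2094 + f² - 1086*f)
(-4195562 + F(l))*((912*(-1073) + 697) + 4045524) = (-4195562 + (-2094 + (-424)² - 1086*(-424)))*((912*(-1073) + 697) + 4045524) = (-4195562 + (-2094 + 179776 + 460464))*((-978576 + 697) + 4045524) = (-4195562 + 638146)*(-977879 + 4045524) = -3557416*3067645 = -10912889405320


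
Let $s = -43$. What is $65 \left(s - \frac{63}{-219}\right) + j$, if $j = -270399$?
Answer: $- \frac{19941797}{73} \approx -2.7318 \cdot 10^{5}$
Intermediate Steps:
$65 \left(s - \frac{63}{-219}\right) + j = 65 \left(-43 - \frac{63}{-219}\right) - 270399 = 65 \left(-43 - - \frac{21}{73}\right) - 270399 = 65 \left(-43 + \frac{21}{73}\right) - 270399 = 65 \left(- \frac{3118}{73}\right) - 270399 = - \frac{202670}{73} - 270399 = - \frac{19941797}{73}$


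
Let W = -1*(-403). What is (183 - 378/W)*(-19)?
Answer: -1394049/403 ≈ -3459.2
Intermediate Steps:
W = 403
(183 - 378/W)*(-19) = (183 - 378/403)*(-19) = (73371/403)*(-19) = -1394049/403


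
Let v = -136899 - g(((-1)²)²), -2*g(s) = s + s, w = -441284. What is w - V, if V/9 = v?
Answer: 790798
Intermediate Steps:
g(s) = -s (g(s) = -(s + s)/2 = -s)
v = -136898 (v = -136899 - (-1)*((-1)²)² = -136899 - (-1)*1² = -136899 - (-1) = -136899 - 1*(-1) = -136899 + 1 = -136898)
V = -1232082 (V = 9*(-136898) = -1232082)
w - V = -441284 - 1*(-1232082) = -441284 + 1232082 = 790798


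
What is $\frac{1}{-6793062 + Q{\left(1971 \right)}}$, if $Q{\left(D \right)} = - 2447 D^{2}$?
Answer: $- \frac{1}{9512998989} \approx -1.0512 \cdot 10^{-10}$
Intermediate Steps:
$\frac{1}{-6793062 + Q{\left(1971 \right)}} = \frac{1}{-6793062 - 2447 \cdot 1971^{2}} = \frac{1}{-6793062 - 9506205927} = \frac{1}{-9512998989} = - \frac{1}{9512998989}$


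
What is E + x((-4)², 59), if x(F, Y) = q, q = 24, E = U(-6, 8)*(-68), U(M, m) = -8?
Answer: 568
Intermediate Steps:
E = 544 (E = -8*(-68) = 544)
x(F, Y) = 24
E + x((-4)², 59) = 544 + 24 = 568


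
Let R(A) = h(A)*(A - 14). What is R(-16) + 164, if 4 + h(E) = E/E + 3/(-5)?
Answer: 272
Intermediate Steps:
h(E) = -18/5 (h(E) = -4 + (E/E + 3/(-5)) = -4 + (1 + 3*(-1/5)) = -4 + (1 - 3/5) = -4 + 2/5 = -18/5)
R(A) = 252/5 - 18*A/5 (R(A) = -18*(A - 14)/5 = -18*(-14 + A)/5 = 252/5 - 18*A/5)
R(-16) + 164 = (252/5 - 18/5*(-16)) + 164 = (252/5 + 288/5) + 164 = 108 + 164 = 272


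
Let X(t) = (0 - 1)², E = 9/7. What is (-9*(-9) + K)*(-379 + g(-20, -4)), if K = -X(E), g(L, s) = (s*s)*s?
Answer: -35440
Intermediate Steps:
E = 9/7 (E = 9*(⅐) = 9/7 ≈ 1.2857)
X(t) = 1 (X(t) = (-1)² = 1)
g(L, s) = s³ (g(L, s) = s²*s = s³)
K = -1 (K = -1*1 = -1)
(-9*(-9) + K)*(-379 + g(-20, -4)) = (-9*(-9) - 1)*(-379 + (-4)³) = (81 - 1)*(-379 - 64) = 80*(-443) = -35440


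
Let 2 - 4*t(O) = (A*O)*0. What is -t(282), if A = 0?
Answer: -½ ≈ -0.50000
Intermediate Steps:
t(O) = ½ (t(O) = ½ - 0*O*0/4 = ½ - 0*0 = ½ - ¼*0 = ½ + 0 = ½)
-t(282) = -1*½ = -½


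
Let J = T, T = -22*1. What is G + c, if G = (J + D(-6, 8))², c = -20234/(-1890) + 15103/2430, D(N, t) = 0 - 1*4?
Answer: 11786587/17010 ≈ 692.92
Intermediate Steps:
T = -22
D(N, t) = -4 (D(N, t) = 0 - 4 = -4)
J = -22
c = 287827/17010 (c = -20234*(-1/1890) + 15103*(1/2430) = 10117/945 + 15103/2430 = 287827/17010 ≈ 16.921)
G = 676 (G = (-22 - 4)² = (-26)² = 676)
G + c = 676 + 287827/17010 = 11786587/17010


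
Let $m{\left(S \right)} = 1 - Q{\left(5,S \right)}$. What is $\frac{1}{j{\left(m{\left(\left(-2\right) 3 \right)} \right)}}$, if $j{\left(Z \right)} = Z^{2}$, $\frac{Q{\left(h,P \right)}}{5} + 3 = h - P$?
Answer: $\frac{1}{1521} \approx 0.00065746$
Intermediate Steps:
$Q{\left(h,P \right)} = -15 - 5 P + 5 h$ ($Q{\left(h,P \right)} = -15 + 5 \left(h - P\right) = -15 - \left(- 5 h + 5 P\right) = -15 - 5 P + 5 h$)
$m{\left(S \right)} = -9 + 5 S$ ($m{\left(S \right)} = 1 - \left(-15 - 5 S + 5 \cdot 5\right) = 1 - \left(-15 - 5 S + 25\right) = 1 - \left(10 - 5 S\right) = 1 + \left(-10 + 5 S\right) = -9 + 5 S$)
$\frac{1}{j{\left(m{\left(\left(-2\right) 3 \right)} \right)}} = \frac{1}{\left(-9 + 5 \left(\left(-2\right) 3\right)\right)^{2}} = \frac{1}{\left(-9 + 5 \left(-6\right)\right)^{2}} = \frac{1}{\left(-9 - 30\right)^{2}} = \frac{1}{\left(-39\right)^{2}} = \frac{1}{1521}$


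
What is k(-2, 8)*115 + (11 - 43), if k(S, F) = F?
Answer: 888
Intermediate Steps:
k(-2, 8)*115 + (11 - 43) = 8*115 + (11 - 43) = 920 - 32 = 888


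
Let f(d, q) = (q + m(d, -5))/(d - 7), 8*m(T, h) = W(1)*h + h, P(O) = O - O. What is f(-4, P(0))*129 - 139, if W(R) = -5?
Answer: -3703/22 ≈ -168.32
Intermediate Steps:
P(O) = 0
m(T, h) = -h/2 (m(T, h) = (-5*h + h)/8 = (-4*h)/8 = -h/2)
f(d, q) = (5/2 + q)/(-7 + d) (f(d, q) = (q - 1/2*(-5))/(d - 7) = (q + 5/2)/(-7 + d) = (5/2 + q)/(-7 + d))
f(-4, P(0))*129 - 139 = ((5/2 + 0)/(-7 - 4))*129 - 139 = ((5/2)/(-11))*129 - 139 = -1/11*5/2*129 - 139 = -5/22*129 - 139 = -645/22 - 139 = -3703/22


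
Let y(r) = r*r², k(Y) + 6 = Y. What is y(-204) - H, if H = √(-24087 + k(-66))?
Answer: -8489664 - I*√24159 ≈ -8.4897e+6 - 155.43*I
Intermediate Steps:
k(Y) = -6 + Y
y(r) = r³
H = I*√24159 (H = √(-24087 + (-6 - 66)) = √(-24087 - 72) = √(-24159) = I*√24159 ≈ 155.43*I)
y(-204) - H = (-204)³ - I*√24159 = -8489664 - I*√24159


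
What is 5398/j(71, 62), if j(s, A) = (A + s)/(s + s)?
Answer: 766516/133 ≈ 5763.3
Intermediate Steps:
j(s, A) = (A + s)/(2*s) (j(s, A) = (A + s)/((2*s)) = (A + s)*(1/(2*s)) = (A + s)/(2*s))
5398/j(71, 62) = 5398/(((1/2)*(62 + 71)/71)) = 5398/(((1/2)*(1/71)*133)) = 5398/(133/142) = 5398*(142/133) = 766516/133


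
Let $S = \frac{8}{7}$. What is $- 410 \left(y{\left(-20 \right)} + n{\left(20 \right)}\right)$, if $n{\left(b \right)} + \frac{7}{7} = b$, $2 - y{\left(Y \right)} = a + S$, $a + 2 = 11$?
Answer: $- \frac{31160}{7} \approx -4451.4$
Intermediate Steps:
$a = 9$ ($a = -2 + 11 = 9$)
$S = \frac{8}{7}$ ($S = 8 \cdot \frac{1}{7} = \frac{8}{7} \approx 1.1429$)
$y{\left(Y \right)} = - \frac{57}{7}$ ($y{\left(Y \right)} = 2 - \left(9 + \frac{8}{7}\right) = 2 - \frac{71}{7} = - \frac{57}{7}$)
$n{\left(b \right)} = -1 + b$
$- 410 \left(y{\left(-20 \right)} + n{\left(20 \right)}\right) = - 410 \left(- \frac{57}{7} + \left(-1 + 20\right)\right) = - 410 \left(- \frac{57}{7} + 19\right) = \left(-410\right) \frac{76}{7} = - \frac{31160}{7}$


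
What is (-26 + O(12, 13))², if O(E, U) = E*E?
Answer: 13924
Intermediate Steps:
O(E, U) = E²
(-26 + O(12, 13))² = (-26 + 12²)² = (-26 + 144)² = 118² = 13924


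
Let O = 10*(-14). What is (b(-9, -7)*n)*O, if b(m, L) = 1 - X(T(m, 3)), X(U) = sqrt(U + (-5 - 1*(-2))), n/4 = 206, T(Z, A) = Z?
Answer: -115360 + 230720*I*sqrt(3) ≈ -1.1536e+5 + 3.9962e+5*I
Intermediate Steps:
O = -140
n = 824 (n = 4*206 = 824)
X(U) = sqrt(-3 + U) (X(U) = sqrt(U + (-5 + 2)) = sqrt(U - 3) = sqrt(-3 + U))
b(m, L) = 1 - sqrt(-3 + m)
(b(-9, -7)*n)*O = ((1 - sqrt(-3 - 9))*824)*(-140) = ((1 - sqrt(-12))*824)*(-140) = ((1 - 2*I*sqrt(3))*824)*(-140) = (824 - 1648*I*sqrt(3))*(-140) = -115360 + 230720*I*sqrt(3)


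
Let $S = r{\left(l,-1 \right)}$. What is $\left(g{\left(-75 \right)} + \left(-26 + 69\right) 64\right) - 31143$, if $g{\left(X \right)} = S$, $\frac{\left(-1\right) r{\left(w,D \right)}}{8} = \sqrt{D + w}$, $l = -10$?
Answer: $-28391 - 8 i \sqrt{11} \approx -28391.0 - 26.533 i$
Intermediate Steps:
$r{\left(w,D \right)} = - 8 \sqrt{D + w}$
$S = - 8 i \sqrt{11}$ ($S = - 8 \sqrt{-1 - 10} = - 8 \sqrt{-11} = - 8 i \sqrt{11} \approx - 26.533 i$)
$g{\left(X \right)} = - 8 i \sqrt{11}$
$\left(g{\left(-75 \right)} + \left(-26 + 69\right) 64\right) - 31143 = \left(- 8 i \sqrt{11} + \left(-26 + 69\right) 64\right) - 31143 = \left(- 8 i \sqrt{11} + 43 \cdot 64\right) - 31143 = \left(- 8 i \sqrt{11} + 2752\right) - 31143 = \left(2752 - 8 i \sqrt{11}\right) - 31143 = -28391 - 8 i \sqrt{11}$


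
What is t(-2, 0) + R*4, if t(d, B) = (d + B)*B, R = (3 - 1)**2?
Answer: 16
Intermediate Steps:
R = 4 (R = 2**2 = 4)
t(d, B) = B*(B + d) (t(d, B) = (B + d)*B = B*(B + d))
t(-2, 0) + R*4 = 0*(0 - 2) + 4*4 = 0*(-2) + 16 = 0 + 16 = 16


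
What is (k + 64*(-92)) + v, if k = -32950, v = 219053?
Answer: 180215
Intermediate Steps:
(k + 64*(-92)) + v = (-32950 + 64*(-92)) + 219053 = (-32950 - 5888) + 219053 = -38838 + 219053 = 180215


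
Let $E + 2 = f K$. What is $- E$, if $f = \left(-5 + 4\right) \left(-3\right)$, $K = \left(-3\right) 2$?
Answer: $20$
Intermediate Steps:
$K = -6$
$f = 3$ ($f = \left(-1\right) \left(-3\right) = 3$)
$E = -20$ ($E = -2 + 3 \left(-6\right) = -2 - 18 = -20$)
$- E = \left(-1\right) \left(-20\right) = 20$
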